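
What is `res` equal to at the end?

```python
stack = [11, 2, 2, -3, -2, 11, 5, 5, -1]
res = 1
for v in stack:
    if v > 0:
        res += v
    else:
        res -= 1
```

v=11: >0, res = 1+11 = 12
v=2: >0, res = 12+2 = 14
v=2: >0, res = 14+2 = 16
v=-3: not >0, res = 16-1 = 15
v=-2: not >0, res = 15-1 = 14
v=11: >0, res = 14+11 = 25
v=5: >0, res = 25+5 = 30
v=5: >0, res = 30+5 = 35
v=-1: not >0, res = 35-1 = 34

34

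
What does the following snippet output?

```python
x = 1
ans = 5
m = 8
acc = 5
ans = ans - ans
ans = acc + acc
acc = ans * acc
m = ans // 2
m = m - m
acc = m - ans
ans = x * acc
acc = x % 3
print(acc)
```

ans = 5-5 = 0
ans = 5+5 = 10
acc = 10*5 = 50
m = 10//2 = 5
m = 5-5 = 0
acc = 0-10 = -10
ans = 1*(-10) = -10
acc = 1%3 = 1

1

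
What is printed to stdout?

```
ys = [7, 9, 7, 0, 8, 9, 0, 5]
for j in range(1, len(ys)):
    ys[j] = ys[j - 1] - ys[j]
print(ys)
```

j=1: ys[1] = 7-9 = -2 → [7, -2, 7, 0, 8, 9, 0, 5]
j=2: ys[2] = (-2)-7 = -9 → [7, -2, -9, 0, 8, 9, 0, 5]
j=3: ys[3] = (-9)-0 = -9 → [7, -2, -9, -9, 8, 9, 0, 5]
j=4: ys[4] = (-9)-8 = -17 → [7, -2, -9, -9, -17, 9, 0, 5]
j=5: ys[5] = (-17)-9 = -26 → [7, -2, -9, -9, -17, -26, 0, 5]
j=6: ys[6] = (-26)-0 = -26 → [7, -2, -9, -9, -17, -26, -26, 5]
j=7: ys[7] = (-26)-5 = -31 → [7, -2, -9, -9, -17, -26, -26, -31]

[7, -2, -9, -9, -17, -26, -26, -31]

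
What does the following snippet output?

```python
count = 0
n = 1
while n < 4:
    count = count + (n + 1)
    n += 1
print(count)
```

9

n=1: count = 0+2 = 2
n=2: count = 2+3 = 5
n=3: count = 5+4 = 9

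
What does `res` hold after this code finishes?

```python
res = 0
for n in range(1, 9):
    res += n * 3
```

108

n=1: res = 0+1*3 = 3
n=2: res = 3+2*3 = 9
n=3: res = 9+3*3 = 18
n=4: res = 18+4*3 = 30
n=5: res = 30+5*3 = 45
n=6: res = 45+6*3 = 63
n=7: res = 63+7*3 = 84
n=8: res = 84+8*3 = 108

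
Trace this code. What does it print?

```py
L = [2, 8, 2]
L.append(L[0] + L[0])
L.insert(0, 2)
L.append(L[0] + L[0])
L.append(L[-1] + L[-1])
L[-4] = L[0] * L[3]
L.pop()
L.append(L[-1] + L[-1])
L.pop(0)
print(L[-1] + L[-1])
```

16

append L[0]+L[0] = 2+2 = 4 → [2, 8, 2, 4]
insert 2 at 0 → [2, 2, 8, 2, 4]
append L[0]+L[0] = 2+2 = 4 → [2, 2, 8, 2, 4, 4]
append L[-1]+L[-1] = 4+4 = 8 → [2, 2, 8, 2, 4, 4, 8]
L[-4] = L[0]*L[3] = 2*2 = 4 → [2, 2, 8, 4, 4, 4, 8]
pop() removes 8 → [2, 2, 8, 4, 4, 4]
append L[-1]+L[-1] = 4+4 = 8 → [2, 2, 8, 4, 4, 4, 8]
pop(0) removes 2 → [2, 8, 4, 4, 4, 8]
L[-1]+L[-1] = 8+8 = 16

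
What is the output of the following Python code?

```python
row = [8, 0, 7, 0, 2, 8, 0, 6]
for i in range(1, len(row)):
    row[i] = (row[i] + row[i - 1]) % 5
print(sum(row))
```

i=1: row[1] = (0+8)%5 = 3 → [8, 3, 7, 0, 2, 8, 0, 6]
i=2: row[2] = (7+3)%5 = 0 → [8, 3, 0, 0, 2, 8, 0, 6]
i=3: row[3] = (0+0)%5 = 0 → [8, 3, 0, 0, 2, 8, 0, 6]
i=4: row[4] = (2+0)%5 = 2 → [8, 3, 0, 0, 2, 8, 0, 6]
i=5: row[5] = (8+2)%5 = 0 → [8, 3, 0, 0, 2, 0, 0, 6]
i=6: row[6] = (0+0)%5 = 0 → [8, 3, 0, 0, 2, 0, 0, 6]
i=7: row[7] = (6+0)%5 = 1 → [8, 3, 0, 0, 2, 0, 0, 1]
sum = 14

14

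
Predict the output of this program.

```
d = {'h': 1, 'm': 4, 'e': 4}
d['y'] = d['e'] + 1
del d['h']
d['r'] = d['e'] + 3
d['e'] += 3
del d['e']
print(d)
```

{'m': 4, 'y': 5, 'r': 7}

d['y'] = d['e']+1 = 5 → {'h': 1, 'm': 4, 'e': 4, 'y': 5}
del 'h' → {'m': 4, 'e': 4, 'y': 5}
d['r'] = d['e']+3 = 7 → {'m': 4, 'e': 4, 'y': 5, 'r': 7}
d['e'] = 4+3 = 7 → {'m': 4, 'e': 7, 'y': 5, 'r': 7}
del 'e' → {'m': 4, 'y': 5, 'r': 7}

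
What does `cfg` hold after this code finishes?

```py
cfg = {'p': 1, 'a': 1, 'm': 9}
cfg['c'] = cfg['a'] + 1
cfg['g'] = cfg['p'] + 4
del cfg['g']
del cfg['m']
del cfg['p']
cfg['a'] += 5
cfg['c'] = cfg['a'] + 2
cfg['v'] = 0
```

cfg['c'] = cfg['a']+1 = 2 → {'p': 1, 'a': 1, 'm': 9, 'c': 2}
cfg['g'] = cfg['p']+4 = 5 → {'p': 1, 'a': 1, 'm': 9, 'c': 2, 'g': 5}
del 'g' → {'p': 1, 'a': 1, 'm': 9, 'c': 2}
del 'm' → {'p': 1, 'a': 1, 'c': 2}
del 'p' → {'a': 1, 'c': 2}
cfg['a'] = 1+5 = 6 → {'a': 6, 'c': 2}
cfg['c'] = cfg['a']+2 = 8 → {'a': 6, 'c': 8}
cfg['v'] = 0 → {'a': 6, 'c': 8, 'v': 0}

{'a': 6, 'c': 8, 'v': 0}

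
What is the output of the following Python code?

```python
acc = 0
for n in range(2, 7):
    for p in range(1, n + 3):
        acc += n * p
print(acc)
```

505

n=2,p=1: acc = 0+2 = 2
n=2,p=2: acc = 2+4 = 6
n=2,p=3: acc = 6+6 = 12
n=2,p=4: acc = 12+8 = 20
n=3,p=1: acc = 20+3 = 23
n=3,p=2: acc = 23+6 = 29
n=3,p=3: acc = 29+9 = 38
n=3,p=4: acc = 38+12 = 50
n=3,p=5: acc = 50+15 = 65
n=4,p=1: acc = 65+4 = 69
n=4,p=2: acc = 69+8 = 77
n=4,p=3: acc = 77+12 = 89
n=4,p=4: acc = 89+16 = 105
n=4,p=5: acc = 105+20 = 125
n=4,p=6: acc = 125+24 = 149
n=5,p=1: acc = 149+5 = 154
n=5,p=2: acc = 154+10 = 164
n=5,p=3: acc = 164+15 = 179
n=5,p=4: acc = 179+20 = 199
n=5,p=5: acc = 199+25 = 224
n=5,p=6: acc = 224+30 = 254
n=5,p=7: acc = 254+35 = 289
n=6,p=1: acc = 289+6 = 295
n=6,p=2: acc = 295+12 = 307
n=6,p=3: acc = 307+18 = 325
n=6,p=4: acc = 325+24 = 349
n=6,p=5: acc = 349+30 = 379
n=6,p=6: acc = 379+36 = 415
n=6,p=7: acc = 415+42 = 457
n=6,p=8: acc = 457+48 = 505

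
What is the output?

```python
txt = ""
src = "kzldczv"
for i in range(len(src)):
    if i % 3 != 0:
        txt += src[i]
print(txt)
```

i=0: skip
i=1: add 'z' → 'z'
i=2: add 'l' → 'zl'
i=3: skip
i=4: add 'c' → 'zlc'
i=5: add 'z' → 'zlcz'
i=6: skip

zlcz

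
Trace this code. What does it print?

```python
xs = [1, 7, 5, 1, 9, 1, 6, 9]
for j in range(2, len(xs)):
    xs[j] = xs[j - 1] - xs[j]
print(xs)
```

[1, 7, 2, 1, -8, -9, -15, -24]

j=2: xs[2] = 7-5 = 2 → [1, 7, 2, 1, 9, 1, 6, 9]
j=3: xs[3] = 2-1 = 1 → [1, 7, 2, 1, 9, 1, 6, 9]
j=4: xs[4] = 1-9 = -8 → [1, 7, 2, 1, -8, 1, 6, 9]
j=5: xs[5] = (-8)-1 = -9 → [1, 7, 2, 1, -8, -9, 6, 9]
j=6: xs[6] = (-9)-6 = -15 → [1, 7, 2, 1, -8, -9, -15, 9]
j=7: xs[7] = (-15)-9 = -24 → [1, 7, 2, 1, -8, -9, -15, -24]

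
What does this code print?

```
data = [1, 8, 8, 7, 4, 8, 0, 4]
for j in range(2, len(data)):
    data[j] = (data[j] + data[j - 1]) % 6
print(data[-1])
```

3

j=2: data[2] = (8+8)%6 = 4 → [1, 8, 4, 7, 4, 8, 0, 4]
j=3: data[3] = (7+4)%6 = 5 → [1, 8, 4, 5, 4, 8, 0, 4]
j=4: data[4] = (4+5)%6 = 3 → [1, 8, 4, 5, 3, 8, 0, 4]
j=5: data[5] = (8+3)%6 = 5 → [1, 8, 4, 5, 3, 5, 0, 4]
j=6: data[6] = (0+5)%6 = 5 → [1, 8, 4, 5, 3, 5, 5, 4]
j=7: data[7] = (4+5)%6 = 3 → [1, 8, 4, 5, 3, 5, 5, 3]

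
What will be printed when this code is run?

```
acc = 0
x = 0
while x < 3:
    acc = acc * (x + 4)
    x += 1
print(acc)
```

x=0: acc = 0*4 = 0
x=1: acc = 0*5 = 0
x=2: acc = 0*6 = 0

0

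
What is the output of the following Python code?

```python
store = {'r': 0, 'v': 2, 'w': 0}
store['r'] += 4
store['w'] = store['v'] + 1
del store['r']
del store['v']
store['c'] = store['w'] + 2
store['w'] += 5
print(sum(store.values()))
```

13

store['r'] = 0+4 = 4 → {'r': 4, 'v': 2, 'w': 0}
store['w'] = store['v']+1 = 3 → {'r': 4, 'v': 2, 'w': 3}
del 'r' → {'v': 2, 'w': 3}
del 'v' → {'w': 3}
store['c'] = store['w']+2 = 5 → {'w': 3, 'c': 5}
store['w'] = 3+5 = 8 → {'w': 8, 'c': 5}
sum of values = 13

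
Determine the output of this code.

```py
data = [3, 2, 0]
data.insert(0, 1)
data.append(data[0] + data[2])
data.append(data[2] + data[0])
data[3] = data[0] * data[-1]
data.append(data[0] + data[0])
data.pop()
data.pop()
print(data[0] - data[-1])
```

-2

insert 1 at 0 → [1, 3, 2, 0]
append data[0]+data[2] = 1+2 = 3 → [1, 3, 2, 0, 3]
append data[2]+data[0] = 2+1 = 3 → [1, 3, 2, 0, 3, 3]
data[3] = data[0]*data[-1] = 1*3 = 3 → [1, 3, 2, 3, 3, 3]
append data[0]+data[0] = 1+1 = 2 → [1, 3, 2, 3, 3, 3, 2]
pop() removes 2 → [1, 3, 2, 3, 3, 3]
pop() removes 3 → [1, 3, 2, 3, 3]
data[0]-data[-1] = 1-3 = -2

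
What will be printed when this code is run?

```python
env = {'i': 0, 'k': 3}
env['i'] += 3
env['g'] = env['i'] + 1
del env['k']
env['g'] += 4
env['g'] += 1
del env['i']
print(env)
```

{'g': 9}

env['i'] = 0+3 = 3 → {'i': 3, 'k': 3}
env['g'] = env['i']+1 = 4 → {'i': 3, 'k': 3, 'g': 4}
del 'k' → {'i': 3, 'g': 4}
env['g'] = 4+4 = 8 → {'i': 3, 'g': 8}
env['g'] = 8+1 = 9 → {'i': 3, 'g': 9}
del 'i' → {'g': 9}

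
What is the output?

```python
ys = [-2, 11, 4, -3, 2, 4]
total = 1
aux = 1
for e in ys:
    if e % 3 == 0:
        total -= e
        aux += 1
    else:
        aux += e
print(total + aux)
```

25

e=-2: not %3==0; aux=-1
e=11: not %3==0; aux=10
e=4: not %3==0; aux=14
e=-3: %3==0, total = 1-(-3) = 4; aux=15
e=2: not %3==0; aux=17
e=4: not %3==0; aux=21
total+aux = 4+21 = 25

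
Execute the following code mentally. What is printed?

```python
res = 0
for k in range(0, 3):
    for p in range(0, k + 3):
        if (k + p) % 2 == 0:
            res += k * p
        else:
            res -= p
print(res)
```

k=0,p=0: even sum, res = 0+0 = 0
k=0,p=1: odd sum, res = 0-1 = -1
k=0,p=2: even sum, res = (-1)+0 = -1
k=1,p=0: odd sum, res = (-1)-0 = -1
k=1,p=1: even sum, res = (-1)+1 = 0
k=1,p=2: odd sum, res = 0-2 = -2
k=1,p=3: even sum, res = (-2)+3 = 1
k=2,p=0: even sum, res = 1+0 = 1
k=2,p=1: odd sum, res = 1-1 = 0
k=2,p=2: even sum, res = 0+4 = 4
k=2,p=3: odd sum, res = 4-3 = 1
k=2,p=4: even sum, res = 1+8 = 9

9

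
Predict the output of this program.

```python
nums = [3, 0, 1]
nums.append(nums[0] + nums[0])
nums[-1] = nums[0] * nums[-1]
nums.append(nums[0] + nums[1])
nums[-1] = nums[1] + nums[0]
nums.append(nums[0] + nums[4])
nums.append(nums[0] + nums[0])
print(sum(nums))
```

append nums[0]+nums[0] = 3+3 = 6 → [3, 0, 1, 6]
nums[-1] = nums[0]*nums[-1] = 3*6 = 18 → [3, 0, 1, 18]
append nums[0]+nums[1] = 3+0 = 3 → [3, 0, 1, 18, 3]
nums[-1] = nums[1]+nums[0] = 0+3 = 3 → [3, 0, 1, 18, 3]
append nums[0]+nums[4] = 3+3 = 6 → [3, 0, 1, 18, 3, 6]
append nums[0]+nums[0] = 3+3 = 6 → [3, 0, 1, 18, 3, 6, 6]
sum = 37

37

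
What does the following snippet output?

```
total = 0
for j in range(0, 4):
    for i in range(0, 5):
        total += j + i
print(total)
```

70

j=0,i=0: total = 0+0 = 0
j=0,i=1: total = 0+1 = 1
j=0,i=2: total = 1+2 = 3
j=0,i=3: total = 3+3 = 6
j=0,i=4: total = 6+4 = 10
j=1,i=0: total = 10+1 = 11
j=1,i=1: total = 11+2 = 13
j=1,i=2: total = 13+3 = 16
j=1,i=3: total = 16+4 = 20
j=1,i=4: total = 20+5 = 25
j=2,i=0: total = 25+2 = 27
j=2,i=1: total = 27+3 = 30
j=2,i=2: total = 30+4 = 34
j=2,i=3: total = 34+5 = 39
j=2,i=4: total = 39+6 = 45
j=3,i=0: total = 45+3 = 48
j=3,i=1: total = 48+4 = 52
j=3,i=2: total = 52+5 = 57
j=3,i=3: total = 57+6 = 63
j=3,i=4: total = 63+7 = 70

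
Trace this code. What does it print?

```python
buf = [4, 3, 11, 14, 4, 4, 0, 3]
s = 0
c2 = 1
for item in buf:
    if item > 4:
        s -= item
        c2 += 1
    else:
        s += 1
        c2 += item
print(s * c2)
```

-399

item=4: not >4, s = 0+1 = 1; c2=5
item=3: not >4, s = 1+1 = 2; c2=8
item=11: >4, s = 2-11 = -9; c2=9
item=14: >4, s = (-9)-14 = -23; c2=10
item=4: not >4, s = (-23)+1 = -22; c2=14
item=4: not >4, s = (-22)+1 = -21; c2=18
item=0: not >4, s = (-21)+1 = -20; c2=18
item=3: not >4, s = (-20)+1 = -19; c2=21
s*c2 = (-19)*21 = -399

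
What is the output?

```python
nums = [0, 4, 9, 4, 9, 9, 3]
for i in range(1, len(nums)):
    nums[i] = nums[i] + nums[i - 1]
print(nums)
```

i=1: nums[1] = 4+0 = 4 → [0, 4, 9, 4, 9, 9, 3]
i=2: nums[2] = 9+4 = 13 → [0, 4, 13, 4, 9, 9, 3]
i=3: nums[3] = 4+13 = 17 → [0, 4, 13, 17, 9, 9, 3]
i=4: nums[4] = 9+17 = 26 → [0, 4, 13, 17, 26, 9, 3]
i=5: nums[5] = 9+26 = 35 → [0, 4, 13, 17, 26, 35, 3]
i=6: nums[6] = 3+35 = 38 → [0, 4, 13, 17, 26, 35, 38]

[0, 4, 13, 17, 26, 35, 38]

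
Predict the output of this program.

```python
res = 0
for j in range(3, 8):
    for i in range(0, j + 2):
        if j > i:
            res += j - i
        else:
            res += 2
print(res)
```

j=3,i=0: 3>0, res = 0+3 = 3
j=3,i=1: 3>1, res = 3+2 = 5
j=3,i=2: 3>2, res = 5+1 = 6
j=3,i=3: not 3>3, res = 6+2 = 8
j=3,i=4: not 3>4, res = 8+2 = 10
j=4,i=0: 4>0, res = 10+4 = 14
j=4,i=1: 4>1, res = 14+3 = 17
j=4,i=2: 4>2, res = 17+2 = 19
j=4,i=3: 4>3, res = 19+1 = 20
j=4,i=4: not 4>4, res = 20+2 = 22
j=4,i=5: not 4>5, res = 22+2 = 24
j=5,i=0: 5>0, res = 24+5 = 29
j=5,i=1: 5>1, res = 29+4 = 33
j=5,i=2: 5>2, res = 33+3 = 36
j=5,i=3: 5>3, res = 36+2 = 38
j=5,i=4: 5>4, res = 38+1 = 39
j=5,i=5: not 5>5, res = 39+2 = 41
j=5,i=6: not 5>6, res = 41+2 = 43
j=6,i=0: 6>0, res = 43+6 = 49
j=6,i=1: 6>1, res = 49+5 = 54
j=6,i=2: 6>2, res = 54+4 = 58
j=6,i=3: 6>3, res = 58+3 = 61
j=6,i=4: 6>4, res = 61+2 = 63
j=6,i=5: 6>5, res = 63+1 = 64
j=6,i=6: not 6>6, res = 64+2 = 66
j=6,i=7: not 6>7, res = 66+2 = 68
j=7,i=0: 7>0, res = 68+7 = 75
j=7,i=1: 7>1, res = 75+6 = 81
j=7,i=2: 7>2, res = 81+5 = 86
j=7,i=3: 7>3, res = 86+4 = 90
j=7,i=4: 7>4, res = 90+3 = 93
j=7,i=5: 7>5, res = 93+2 = 95
j=7,i=6: 7>6, res = 95+1 = 96
j=7,i=7: not 7>7, res = 96+2 = 98
j=7,i=8: not 7>8, res = 98+2 = 100

100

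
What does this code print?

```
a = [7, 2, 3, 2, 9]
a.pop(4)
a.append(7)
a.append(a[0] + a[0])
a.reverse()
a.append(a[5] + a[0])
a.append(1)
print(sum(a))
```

pop(4) removes 9 → [7, 2, 3, 2]
append 7 → [7, 2, 3, 2, 7]
append a[0]+a[0] = 7+7 = 14 → [7, 2, 3, 2, 7, 14]
reverse → [14, 7, 2, 3, 2, 7]
append a[5]+a[0] = 7+14 = 21 → [14, 7, 2, 3, 2, 7, 21]
append 1 → [14, 7, 2, 3, 2, 7, 21, 1]
sum = 57

57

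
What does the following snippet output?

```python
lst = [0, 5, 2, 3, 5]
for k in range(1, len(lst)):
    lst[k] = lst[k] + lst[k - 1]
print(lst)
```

[0, 5, 7, 10, 15]

k=1: lst[1] = 5+0 = 5 → [0, 5, 2, 3, 5]
k=2: lst[2] = 2+5 = 7 → [0, 5, 7, 3, 5]
k=3: lst[3] = 3+7 = 10 → [0, 5, 7, 10, 5]
k=4: lst[4] = 5+10 = 15 → [0, 5, 7, 10, 15]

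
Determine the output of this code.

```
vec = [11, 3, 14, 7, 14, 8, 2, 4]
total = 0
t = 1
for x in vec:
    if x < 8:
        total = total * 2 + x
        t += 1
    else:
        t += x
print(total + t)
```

112

x=11: not <8; t=12
x=3: <8, total = 0*2+3 = 3; t=13
x=14: not <8; t=27
x=7: <8, total = 3*2+7 = 13; t=28
x=14: not <8; t=42
x=8: not <8; t=50
x=2: <8, total = 13*2+2 = 28; t=51
x=4: <8, total = 28*2+4 = 60; t=52
total+t = 60+52 = 112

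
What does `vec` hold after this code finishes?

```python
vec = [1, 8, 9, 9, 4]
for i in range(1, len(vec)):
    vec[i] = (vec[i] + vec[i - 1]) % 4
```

i=1: vec[1] = (8+1)%4 = 1 → [1, 1, 9, 9, 4]
i=2: vec[2] = (9+1)%4 = 2 → [1, 1, 2, 9, 4]
i=3: vec[3] = (9+2)%4 = 3 → [1, 1, 2, 3, 4]
i=4: vec[4] = (4+3)%4 = 3 → [1, 1, 2, 3, 3]

[1, 1, 2, 3, 3]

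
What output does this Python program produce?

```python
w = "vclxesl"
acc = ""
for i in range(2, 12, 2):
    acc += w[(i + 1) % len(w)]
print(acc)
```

i=2: add w[3]='x' → 'x'
i=4: add w[5]='s' → 'xs'
i=6: add w[0]='v' → 'xsv'
i=8: add w[2]='l' → 'xsvl'
i=10: add w[4]='e' → 'xsvle'

xsvle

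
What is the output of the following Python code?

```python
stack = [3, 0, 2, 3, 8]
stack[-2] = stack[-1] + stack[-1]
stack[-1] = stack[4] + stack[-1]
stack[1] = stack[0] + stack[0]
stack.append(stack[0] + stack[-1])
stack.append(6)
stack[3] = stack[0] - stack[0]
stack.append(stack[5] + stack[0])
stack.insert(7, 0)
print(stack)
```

[3, 6, 2, 0, 16, 19, 6, 0, 22]

stack[-2] = stack[-1]+stack[-1] = 8+8 = 16 → [3, 0, 2, 16, 8]
stack[-1] = stack[4]+stack[-1] = 8+8 = 16 → [3, 0, 2, 16, 16]
stack[1] = stack[0]+stack[0] = 3+3 = 6 → [3, 6, 2, 16, 16]
append stack[0]+stack[-1] = 3+16 = 19 → [3, 6, 2, 16, 16, 19]
append 6 → [3, 6, 2, 16, 16, 19, 6]
stack[3] = stack[0]-stack[0] = 3-3 = 0 → [3, 6, 2, 0, 16, 19, 6]
append stack[5]+stack[0] = 19+3 = 22 → [3, 6, 2, 0, 16, 19, 6, 22]
insert 0 at 7 → [3, 6, 2, 0, 16, 19, 6, 0, 22]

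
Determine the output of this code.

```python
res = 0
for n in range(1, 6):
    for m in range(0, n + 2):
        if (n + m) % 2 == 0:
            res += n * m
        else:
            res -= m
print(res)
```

n=1,m=0: odd sum, res = 0-0 = 0
n=1,m=1: even sum, res = 0+1 = 1
n=1,m=2: odd sum, res = 1-2 = -1
n=2,m=0: even sum, res = (-1)+0 = -1
n=2,m=1: odd sum, res = (-1)-1 = -2
n=2,m=2: even sum, res = (-2)+4 = 2
n=2,m=3: odd sum, res = 2-3 = -1
n=3,m=0: odd sum, res = (-1)-0 = -1
n=3,m=1: even sum, res = (-1)+3 = 2
n=3,m=2: odd sum, res = 2-2 = 0
n=3,m=3: even sum, res = 0+9 = 9
n=3,m=4: odd sum, res = 9-4 = 5
n=4,m=0: even sum, res = 5+0 = 5
n=4,m=1: odd sum, res = 5-1 = 4
n=4,m=2: even sum, res = 4+8 = 12
n=4,m=3: odd sum, res = 12-3 = 9
n=4,m=4: even sum, res = 9+16 = 25
n=4,m=5: odd sum, res = 25-5 = 20
n=5,m=0: odd sum, res = 20-0 = 20
n=5,m=1: even sum, res = 20+5 = 25
n=5,m=2: odd sum, res = 25-2 = 23
n=5,m=3: even sum, res = 23+15 = 38
n=5,m=4: odd sum, res = 38-4 = 34
n=5,m=5: even sum, res = 34+25 = 59
n=5,m=6: odd sum, res = 59-6 = 53

53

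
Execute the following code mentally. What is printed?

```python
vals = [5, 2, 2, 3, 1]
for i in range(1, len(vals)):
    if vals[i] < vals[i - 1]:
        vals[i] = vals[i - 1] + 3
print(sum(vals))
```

55

i=1: 2<5, vals[1] = 5+3 = 8 → [5, 8, 2, 3, 1]
i=2: 2<8, vals[2] = 8+3 = 11 → [5, 8, 11, 3, 1]
i=3: 3<11, vals[3] = 11+3 = 14 → [5, 8, 11, 14, 1]
i=4: 1<14, vals[4] = 14+3 = 17 → [5, 8, 11, 14, 17]
sum = 55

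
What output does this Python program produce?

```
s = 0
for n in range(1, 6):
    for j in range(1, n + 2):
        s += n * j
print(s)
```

210

n=1,j=1: s = 0+1 = 1
n=1,j=2: s = 1+2 = 3
n=2,j=1: s = 3+2 = 5
n=2,j=2: s = 5+4 = 9
n=2,j=3: s = 9+6 = 15
n=3,j=1: s = 15+3 = 18
n=3,j=2: s = 18+6 = 24
n=3,j=3: s = 24+9 = 33
n=3,j=4: s = 33+12 = 45
n=4,j=1: s = 45+4 = 49
n=4,j=2: s = 49+8 = 57
n=4,j=3: s = 57+12 = 69
n=4,j=4: s = 69+16 = 85
n=4,j=5: s = 85+20 = 105
n=5,j=1: s = 105+5 = 110
n=5,j=2: s = 110+10 = 120
n=5,j=3: s = 120+15 = 135
n=5,j=4: s = 135+20 = 155
n=5,j=5: s = 155+25 = 180
n=5,j=6: s = 180+30 = 210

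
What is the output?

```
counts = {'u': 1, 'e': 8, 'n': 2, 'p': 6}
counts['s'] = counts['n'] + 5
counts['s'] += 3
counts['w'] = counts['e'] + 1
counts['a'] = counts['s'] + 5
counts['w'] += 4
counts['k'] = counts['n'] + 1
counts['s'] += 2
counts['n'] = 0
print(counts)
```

counts['s'] = counts['n']+5 = 7 → {'u': 1, 'e': 8, 'n': 2, 'p': 6, 's': 7}
counts['s'] = 7+3 = 10 → {'u': 1, 'e': 8, 'n': 2, 'p': 6, 's': 10}
counts['w'] = counts['e']+1 = 9 → {'u': 1, 'e': 8, 'n': 2, 'p': 6, 's': 10, 'w': 9}
counts['a'] = counts['s']+5 = 15 → {'u': 1, 'e': 8, 'n': 2, 'p': 6, 's': 10, 'w': 9, 'a': 15}
counts['w'] = 9+4 = 13 → {'u': 1, 'e': 8, 'n': 2, 'p': 6, 's': 10, 'w': 13, 'a': 15}
counts['k'] = counts['n']+1 = 3 → {'u': 1, 'e': 8, 'n': 2, 'p': 6, 's': 10, 'w': 13, 'a': 15, 'k': 3}
counts['s'] = 10+2 = 12 → {'u': 1, 'e': 8, 'n': 2, 'p': 6, 's': 12, 'w': 13, 'a': 15, 'k': 3}
counts['n'] = 0 → {'u': 1, 'e': 8, 'n': 0, 'p': 6, 's': 12, 'w': 13, 'a': 15, 'k': 3}

{'u': 1, 'e': 8, 'n': 0, 'p': 6, 's': 12, 'w': 13, 'a': 15, 'k': 3}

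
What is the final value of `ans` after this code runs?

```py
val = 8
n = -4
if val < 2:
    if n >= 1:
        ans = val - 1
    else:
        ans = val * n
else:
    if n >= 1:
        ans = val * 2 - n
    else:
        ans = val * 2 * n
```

-64

val=8, n=-4
val < 2 is False; n >= 1 is False
→ ans = val * 2 * n = -64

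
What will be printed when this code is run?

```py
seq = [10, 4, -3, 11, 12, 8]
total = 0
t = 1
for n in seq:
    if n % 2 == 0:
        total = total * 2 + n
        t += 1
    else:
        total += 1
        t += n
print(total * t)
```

n=10: even, total = 0*2+10 = 10; t=2
n=4: even, total = 10*2+4 = 24; t=3
n=-3: not even, total = 24+1 = 25; t=0
n=11: not even, total = 25+1 = 26; t=11
n=12: even, total = 26*2+12 = 64; t=12
n=8: even, total = 64*2+8 = 136; t=13
total*t = 136*13 = 1768

1768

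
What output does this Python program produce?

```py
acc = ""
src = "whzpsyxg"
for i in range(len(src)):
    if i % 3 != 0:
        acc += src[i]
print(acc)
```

hzsyg

i=0: skip
i=1: add 'h' → 'h'
i=2: add 'z' → 'hz'
i=3: skip
i=4: add 's' → 'hzs'
i=5: add 'y' → 'hzsy'
i=6: skip
i=7: add 'g' → 'hzsyg'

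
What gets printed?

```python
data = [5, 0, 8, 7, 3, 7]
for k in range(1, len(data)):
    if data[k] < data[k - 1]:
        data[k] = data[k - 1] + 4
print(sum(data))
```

90

k=1: 0<5, data[1] = 5+4 = 9 → [5, 9, 8, 7, 3, 7]
k=2: 8<9, data[2] = 9+4 = 13 → [5, 9, 13, 7, 3, 7]
k=3: 7<13, data[3] = 13+4 = 17 → [5, 9, 13, 17, 3, 7]
k=4: 3<17, data[4] = 17+4 = 21 → [5, 9, 13, 17, 21, 7]
k=5: 7<21, data[5] = 21+4 = 25 → [5, 9, 13, 17, 21, 25]
sum = 90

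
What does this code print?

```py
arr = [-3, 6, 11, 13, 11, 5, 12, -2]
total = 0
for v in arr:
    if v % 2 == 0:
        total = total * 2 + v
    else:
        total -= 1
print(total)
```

v=-3: not even, total = 0-1 = -1
v=6: even, total = (-1)*2+6 = 4
v=11: not even, total = 4-1 = 3
v=13: not even, total = 3-1 = 2
v=11: not even, total = 2-1 = 1
v=5: not even, total = 1-1 = 0
v=12: even, total = 0*2+12 = 12
v=-2: even, total = 12*2+(-2) = 22

22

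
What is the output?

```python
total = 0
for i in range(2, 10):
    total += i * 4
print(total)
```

176

i=2: total = 0+2*4 = 8
i=3: total = 8+3*4 = 20
i=4: total = 20+4*4 = 36
i=5: total = 36+5*4 = 56
i=6: total = 56+6*4 = 80
i=7: total = 80+7*4 = 108
i=8: total = 108+8*4 = 140
i=9: total = 140+9*4 = 176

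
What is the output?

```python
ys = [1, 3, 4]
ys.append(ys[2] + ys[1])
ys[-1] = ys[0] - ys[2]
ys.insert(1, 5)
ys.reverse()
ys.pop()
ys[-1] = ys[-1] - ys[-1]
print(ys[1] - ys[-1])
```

append ys[2]+ys[1] = 4+3 = 7 → [1, 3, 4, 7]
ys[-1] = ys[0]-ys[2] = 1-4 = -3 → [1, 3, 4, -3]
insert 5 at 1 → [1, 5, 3, 4, -3]
reverse → [-3, 4, 3, 5, 1]
pop() removes 1 → [-3, 4, 3, 5]
ys[-1] = ys[-1]-ys[-1] = 5-5 = 0 → [-3, 4, 3, 0]
ys[1]-ys[-1] = 4-0 = 4

4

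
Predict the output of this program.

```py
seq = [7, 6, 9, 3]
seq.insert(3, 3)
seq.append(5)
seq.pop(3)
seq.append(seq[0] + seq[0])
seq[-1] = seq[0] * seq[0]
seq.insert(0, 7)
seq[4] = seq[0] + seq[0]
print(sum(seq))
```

97

insert 3 at 3 → [7, 6, 9, 3, 3]
append 5 → [7, 6, 9, 3, 3, 5]
pop(3) removes 3 → [7, 6, 9, 3, 5]
append seq[0]+seq[0] = 7+7 = 14 → [7, 6, 9, 3, 5, 14]
seq[-1] = seq[0]*seq[0] = 7*7 = 49 → [7, 6, 9, 3, 5, 49]
insert 7 at 0 → [7, 7, 6, 9, 3, 5, 49]
seq[4] = seq[0]+seq[0] = 7+7 = 14 → [7, 7, 6, 9, 14, 5, 49]
sum = 97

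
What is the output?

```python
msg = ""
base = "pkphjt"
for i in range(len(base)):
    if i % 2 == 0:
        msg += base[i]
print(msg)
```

ppj

i=0: add 'p' → 'p'
i=1: skip
i=2: add 'p' → 'pp'
i=3: skip
i=4: add 'j' → 'ppj'
i=5: skip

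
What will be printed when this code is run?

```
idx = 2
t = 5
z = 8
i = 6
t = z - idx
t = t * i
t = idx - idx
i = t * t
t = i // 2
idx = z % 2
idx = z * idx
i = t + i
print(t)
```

0

t = 8-2 = 6
t = 6*6 = 36
t = 2-2 = 0
i = 0*0 = 0
t = 0//2 = 0
idx = 8%2 = 0
idx = 8*0 = 0
i = 0+0 = 0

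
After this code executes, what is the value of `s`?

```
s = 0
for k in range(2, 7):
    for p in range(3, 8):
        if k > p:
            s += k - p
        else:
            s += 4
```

k=2,p=3: not 2>3, s = 0+4 = 4
k=2,p=4: not 2>4, s = 4+4 = 8
k=2,p=5: not 2>5, s = 8+4 = 12
k=2,p=6: not 2>6, s = 12+4 = 16
k=2,p=7: not 2>7, s = 16+4 = 20
k=3,p=3: not 3>3, s = 20+4 = 24
k=3,p=4: not 3>4, s = 24+4 = 28
k=3,p=5: not 3>5, s = 28+4 = 32
k=3,p=6: not 3>6, s = 32+4 = 36
k=3,p=7: not 3>7, s = 36+4 = 40
k=4,p=3: 4>3, s = 40+1 = 41
k=4,p=4: not 4>4, s = 41+4 = 45
k=4,p=5: not 4>5, s = 45+4 = 49
k=4,p=6: not 4>6, s = 49+4 = 53
k=4,p=7: not 4>7, s = 53+4 = 57
k=5,p=3: 5>3, s = 57+2 = 59
k=5,p=4: 5>4, s = 59+1 = 60
k=5,p=5: not 5>5, s = 60+4 = 64
k=5,p=6: not 5>6, s = 64+4 = 68
k=5,p=7: not 5>7, s = 68+4 = 72
k=6,p=3: 6>3, s = 72+3 = 75
k=6,p=4: 6>4, s = 75+2 = 77
k=6,p=5: 6>5, s = 77+1 = 78
k=6,p=6: not 6>6, s = 78+4 = 82
k=6,p=7: not 6>7, s = 82+4 = 86

86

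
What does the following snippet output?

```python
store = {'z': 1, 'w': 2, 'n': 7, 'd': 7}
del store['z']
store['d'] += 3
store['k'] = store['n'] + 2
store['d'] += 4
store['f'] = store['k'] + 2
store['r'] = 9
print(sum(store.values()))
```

52

del 'z' → {'w': 2, 'n': 7, 'd': 7}
store['d'] = 7+3 = 10 → {'w': 2, 'n': 7, 'd': 10}
store['k'] = store['n']+2 = 9 → {'w': 2, 'n': 7, 'd': 10, 'k': 9}
store['d'] = 10+4 = 14 → {'w': 2, 'n': 7, 'd': 14, 'k': 9}
store['f'] = store['k']+2 = 11 → {'w': 2, 'n': 7, 'd': 14, 'k': 9, 'f': 11}
store['r'] = 9 → {'w': 2, 'n': 7, 'd': 14, 'k': 9, 'f': 11, 'r': 9}
sum of values = 52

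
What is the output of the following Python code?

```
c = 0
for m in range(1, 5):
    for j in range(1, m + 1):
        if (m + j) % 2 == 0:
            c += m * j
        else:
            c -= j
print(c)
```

m=1,j=1: even sum, c = 0+1 = 1
m=2,j=1: odd sum, c = 1-1 = 0
m=2,j=2: even sum, c = 0+4 = 4
m=3,j=1: even sum, c = 4+3 = 7
m=3,j=2: odd sum, c = 7-2 = 5
m=3,j=3: even sum, c = 5+9 = 14
m=4,j=1: odd sum, c = 14-1 = 13
m=4,j=2: even sum, c = 13+8 = 21
m=4,j=3: odd sum, c = 21-3 = 18
m=4,j=4: even sum, c = 18+16 = 34

34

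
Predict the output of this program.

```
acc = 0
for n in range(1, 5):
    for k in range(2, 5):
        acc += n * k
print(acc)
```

n=1,k=2: acc = 0+2 = 2
n=1,k=3: acc = 2+3 = 5
n=1,k=4: acc = 5+4 = 9
n=2,k=2: acc = 9+4 = 13
n=2,k=3: acc = 13+6 = 19
n=2,k=4: acc = 19+8 = 27
n=3,k=2: acc = 27+6 = 33
n=3,k=3: acc = 33+9 = 42
n=3,k=4: acc = 42+12 = 54
n=4,k=2: acc = 54+8 = 62
n=4,k=3: acc = 62+12 = 74
n=4,k=4: acc = 74+16 = 90

90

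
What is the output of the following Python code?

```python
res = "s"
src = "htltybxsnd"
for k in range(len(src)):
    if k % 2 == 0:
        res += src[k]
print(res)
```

shlyxn

k=0: add 'h' → 'sh'
k=1: skip
k=2: add 'l' → 'shl'
k=3: skip
k=4: add 'y' → 'shly'
k=5: skip
k=6: add 'x' → 'shlyx'
k=7: skip
k=8: add 'n' → 'shlyxn'
k=9: skip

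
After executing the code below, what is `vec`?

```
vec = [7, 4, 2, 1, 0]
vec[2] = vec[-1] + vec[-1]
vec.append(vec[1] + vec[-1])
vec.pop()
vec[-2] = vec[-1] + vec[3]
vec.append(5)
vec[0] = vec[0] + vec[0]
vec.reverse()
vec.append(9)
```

[5, 0, 1, 0, 4, 14, 9]

vec[2] = vec[-1]+vec[-1] = 0+0 = 0 → [7, 4, 0, 1, 0]
append vec[1]+vec[-1] = 4+0 = 4 → [7, 4, 0, 1, 0, 4]
pop() removes 4 → [7, 4, 0, 1, 0]
vec[-2] = vec[-1]+vec[3] = 0+1 = 1 → [7, 4, 0, 1, 0]
append 5 → [7, 4, 0, 1, 0, 5]
vec[0] = vec[0]+vec[0] = 7+7 = 14 → [14, 4, 0, 1, 0, 5]
reverse → [5, 0, 1, 0, 4, 14]
append 9 → [5, 0, 1, 0, 4, 14, 9]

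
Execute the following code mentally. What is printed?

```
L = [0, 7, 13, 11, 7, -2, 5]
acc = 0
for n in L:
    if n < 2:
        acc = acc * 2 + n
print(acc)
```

-2

n=0: <2, acc = 0*2+0 = 0
n=7: not <2
n=13: not <2
n=11: not <2
n=7: not <2
n=-2: <2, acc = 0*2+(-2) = -2
n=5: not <2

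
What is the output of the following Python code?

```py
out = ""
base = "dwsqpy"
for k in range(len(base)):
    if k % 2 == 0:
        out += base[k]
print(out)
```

k=0: add 'd' → 'd'
k=1: skip
k=2: add 's' → 'ds'
k=3: skip
k=4: add 'p' → 'dsp'
k=5: skip

dsp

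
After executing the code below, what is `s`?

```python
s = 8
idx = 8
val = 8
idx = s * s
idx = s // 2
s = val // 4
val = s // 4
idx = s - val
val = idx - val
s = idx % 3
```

idx = 8*8 = 64
idx = 8//2 = 4
s = 8//4 = 2
val = 2//4 = 0
idx = 2-0 = 2
val = 2-0 = 2
s = 2%3 = 2

2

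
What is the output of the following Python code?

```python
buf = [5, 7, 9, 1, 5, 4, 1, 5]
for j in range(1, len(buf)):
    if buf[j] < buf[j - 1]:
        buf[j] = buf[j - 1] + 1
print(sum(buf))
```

j=1: 7>=5, unchanged → [5, 7, 9, 1, 5, 4, 1, 5]
j=2: 9>=7, unchanged → [5, 7, 9, 1, 5, 4, 1, 5]
j=3: 1<9, buf[3] = 9+1 = 10 → [5, 7, 9, 10, 5, 4, 1, 5]
j=4: 5<10, buf[4] = 10+1 = 11 → [5, 7, 9, 10, 11, 4, 1, 5]
j=5: 4<11, buf[5] = 11+1 = 12 → [5, 7, 9, 10, 11, 12, 1, 5]
j=6: 1<12, buf[6] = 12+1 = 13 → [5, 7, 9, 10, 11, 12, 13, 5]
j=7: 5<13, buf[7] = 13+1 = 14 → [5, 7, 9, 10, 11, 12, 13, 14]
sum = 81

81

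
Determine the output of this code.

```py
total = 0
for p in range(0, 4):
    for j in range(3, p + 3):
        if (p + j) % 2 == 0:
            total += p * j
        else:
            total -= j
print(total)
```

28

p=1,j=3: even sum, total = 0+3 = 3
p=2,j=3: odd sum, total = 3-3 = 0
p=2,j=4: even sum, total = 0+8 = 8
p=3,j=3: even sum, total = 8+9 = 17
p=3,j=4: odd sum, total = 17-4 = 13
p=3,j=5: even sum, total = 13+15 = 28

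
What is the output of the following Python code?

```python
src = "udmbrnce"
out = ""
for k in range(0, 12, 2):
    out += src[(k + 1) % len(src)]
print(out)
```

k=0: add src[1]='d' → 'd'
k=2: add src[3]='b' → 'db'
k=4: add src[5]='n' → 'dbn'
k=6: add src[7]='e' → 'dbne'
k=8: add src[1]='d' → 'dbned'
k=10: add src[3]='b' → 'dbnedb'

dbnedb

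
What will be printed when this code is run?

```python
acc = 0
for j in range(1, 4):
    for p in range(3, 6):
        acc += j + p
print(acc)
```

j=1,p=3: acc = 0+4 = 4
j=1,p=4: acc = 4+5 = 9
j=1,p=5: acc = 9+6 = 15
j=2,p=3: acc = 15+5 = 20
j=2,p=4: acc = 20+6 = 26
j=2,p=5: acc = 26+7 = 33
j=3,p=3: acc = 33+6 = 39
j=3,p=4: acc = 39+7 = 46
j=3,p=5: acc = 46+8 = 54

54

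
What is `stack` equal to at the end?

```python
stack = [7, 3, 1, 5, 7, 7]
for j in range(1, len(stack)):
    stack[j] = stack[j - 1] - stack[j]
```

[7, 4, 3, -2, -9, -16]

j=1: stack[1] = 7-3 = 4 → [7, 4, 1, 5, 7, 7]
j=2: stack[2] = 4-1 = 3 → [7, 4, 3, 5, 7, 7]
j=3: stack[3] = 3-5 = -2 → [7, 4, 3, -2, 7, 7]
j=4: stack[4] = (-2)-7 = -9 → [7, 4, 3, -2, -9, 7]
j=5: stack[5] = (-9)-7 = -16 → [7, 4, 3, -2, -9, -16]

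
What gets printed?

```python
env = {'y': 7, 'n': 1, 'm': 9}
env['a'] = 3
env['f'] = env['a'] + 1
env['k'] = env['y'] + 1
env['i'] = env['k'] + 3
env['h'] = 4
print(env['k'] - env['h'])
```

4

env['a'] = 3 → {'y': 7, 'n': 1, 'm': 9, 'a': 3}
env['f'] = env['a']+1 = 4 → {'y': 7, 'n': 1, 'm': 9, 'a': 3, 'f': 4}
env['k'] = env['y']+1 = 8 → {'y': 7, 'n': 1, 'm': 9, 'a': 3, 'f': 4, 'k': 8}
env['i'] = env['k']+3 = 11 → {'y': 7, 'n': 1, 'm': 9, 'a': 3, 'f': 4, 'k': 8, 'i': 11}
env['h'] = 4 → {'y': 7, 'n': 1, 'm': 9, 'a': 3, 'f': 4, 'k': 8, 'i': 11, 'h': 4}
env['k']-env['h'] = 8-4 = 4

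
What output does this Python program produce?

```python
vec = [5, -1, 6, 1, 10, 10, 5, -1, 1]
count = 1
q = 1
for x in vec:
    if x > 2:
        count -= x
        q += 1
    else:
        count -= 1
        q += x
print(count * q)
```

-234

x=5: >2, count = 1-5 = -4; q=2
x=-1: not >2, count = (-4)-1 = -5; q=1
x=6: >2, count = (-5)-6 = -11; q=2
x=1: not >2, count = (-11)-1 = -12; q=3
x=10: >2, count = (-12)-10 = -22; q=4
x=10: >2, count = (-22)-10 = -32; q=5
x=5: >2, count = (-32)-5 = -37; q=6
x=-1: not >2, count = (-37)-1 = -38; q=5
x=1: not >2, count = (-38)-1 = -39; q=6
count*q = (-39)*6 = -234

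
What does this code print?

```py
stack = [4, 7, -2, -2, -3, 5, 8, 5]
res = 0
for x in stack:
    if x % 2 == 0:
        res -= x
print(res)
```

x=4: even, res = 0-4 = -4
x=7: not even
x=-2: even, res = (-4)-(-2) = -2
x=-2: even, res = (-2)-(-2) = 0
x=-3: not even
x=5: not even
x=8: even, res = 0-8 = -8
x=5: not even

-8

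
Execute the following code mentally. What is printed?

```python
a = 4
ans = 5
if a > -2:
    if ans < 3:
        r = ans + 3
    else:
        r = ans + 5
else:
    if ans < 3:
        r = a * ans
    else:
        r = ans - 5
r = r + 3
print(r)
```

13

a=4, ans=5
a > -2 is True; ans < 3 is False
→ r = ans + 5 = 10
r = 10+3 = 13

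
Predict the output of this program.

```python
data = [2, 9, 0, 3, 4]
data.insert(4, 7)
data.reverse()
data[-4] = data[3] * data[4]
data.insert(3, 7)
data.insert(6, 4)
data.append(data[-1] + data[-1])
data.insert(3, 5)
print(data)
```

[4, 7, 0, 5, 7, 0, 9, 4, 2, 4]

insert 7 at 4 → [2, 9, 0, 3, 7, 4]
reverse → [4, 7, 3, 0, 9, 2]
data[-4] = data[3]*data[4] = 0*9 = 0 → [4, 7, 0, 0, 9, 2]
insert 7 at 3 → [4, 7, 0, 7, 0, 9, 2]
insert 4 at 6 → [4, 7, 0, 7, 0, 9, 4, 2]
append data[-1]+data[-1] = 2+2 = 4 → [4, 7, 0, 7, 0, 9, 4, 2, 4]
insert 5 at 3 → [4, 7, 0, 5, 7, 0, 9, 4, 2, 4]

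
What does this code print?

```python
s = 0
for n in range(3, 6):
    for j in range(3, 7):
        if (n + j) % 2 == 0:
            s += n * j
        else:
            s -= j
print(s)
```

76

n=3,j=3: even sum, s = 0+9 = 9
n=3,j=4: odd sum, s = 9-4 = 5
n=3,j=5: even sum, s = 5+15 = 20
n=3,j=6: odd sum, s = 20-6 = 14
n=4,j=3: odd sum, s = 14-3 = 11
n=4,j=4: even sum, s = 11+16 = 27
n=4,j=5: odd sum, s = 27-5 = 22
n=4,j=6: even sum, s = 22+24 = 46
n=5,j=3: even sum, s = 46+15 = 61
n=5,j=4: odd sum, s = 61-4 = 57
n=5,j=5: even sum, s = 57+25 = 82
n=5,j=6: odd sum, s = 82-6 = 76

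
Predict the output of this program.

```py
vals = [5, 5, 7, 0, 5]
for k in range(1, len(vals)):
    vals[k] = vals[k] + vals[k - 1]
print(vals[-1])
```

22

k=1: vals[1] = 5+5 = 10 → [5, 10, 7, 0, 5]
k=2: vals[2] = 7+10 = 17 → [5, 10, 17, 0, 5]
k=3: vals[3] = 0+17 = 17 → [5, 10, 17, 17, 5]
k=4: vals[4] = 5+17 = 22 → [5, 10, 17, 17, 22]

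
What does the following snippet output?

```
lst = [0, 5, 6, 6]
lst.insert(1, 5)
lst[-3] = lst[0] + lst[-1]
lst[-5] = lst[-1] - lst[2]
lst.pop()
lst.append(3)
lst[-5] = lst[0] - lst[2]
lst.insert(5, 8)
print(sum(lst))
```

22

insert 5 at 1 → [0, 5, 5, 6, 6]
lst[-3] = lst[0]+lst[-1] = 0+6 = 6 → [0, 5, 6, 6, 6]
lst[-5] = lst[-1]-lst[2] = 6-6 = 0 → [0, 5, 6, 6, 6]
pop() removes 6 → [0, 5, 6, 6]
append 3 → [0, 5, 6, 6, 3]
lst[-5] = lst[0]-lst[2] = 0-6 = -6 → [-6, 5, 6, 6, 3]
insert 8 at 5 → [-6, 5, 6, 6, 3, 8]
sum = 22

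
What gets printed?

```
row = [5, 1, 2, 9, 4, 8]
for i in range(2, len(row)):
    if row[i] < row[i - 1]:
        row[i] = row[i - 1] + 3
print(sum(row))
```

i=2: 2>=1, unchanged → [5, 1, 2, 9, 4, 8]
i=3: 9>=2, unchanged → [5, 1, 2, 9, 4, 8]
i=4: 4<9, row[4] = 9+3 = 12 → [5, 1, 2, 9, 12, 8]
i=5: 8<12, row[5] = 12+3 = 15 → [5, 1, 2, 9, 12, 15]
sum = 44

44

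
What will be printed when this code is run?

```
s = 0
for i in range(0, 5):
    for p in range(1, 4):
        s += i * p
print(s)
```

i=0,p=1: s = 0+0 = 0
i=0,p=2: s = 0+0 = 0
i=0,p=3: s = 0+0 = 0
i=1,p=1: s = 0+1 = 1
i=1,p=2: s = 1+2 = 3
i=1,p=3: s = 3+3 = 6
i=2,p=1: s = 6+2 = 8
i=2,p=2: s = 8+4 = 12
i=2,p=3: s = 12+6 = 18
i=3,p=1: s = 18+3 = 21
i=3,p=2: s = 21+6 = 27
i=3,p=3: s = 27+9 = 36
i=4,p=1: s = 36+4 = 40
i=4,p=2: s = 40+8 = 48
i=4,p=3: s = 48+12 = 60

60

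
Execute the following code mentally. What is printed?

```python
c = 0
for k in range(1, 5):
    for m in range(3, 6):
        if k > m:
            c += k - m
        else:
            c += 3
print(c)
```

34

k=1,m=3: not 1>3, c = 0+3 = 3
k=1,m=4: not 1>4, c = 3+3 = 6
k=1,m=5: not 1>5, c = 6+3 = 9
k=2,m=3: not 2>3, c = 9+3 = 12
k=2,m=4: not 2>4, c = 12+3 = 15
k=2,m=5: not 2>5, c = 15+3 = 18
k=3,m=3: not 3>3, c = 18+3 = 21
k=3,m=4: not 3>4, c = 21+3 = 24
k=3,m=5: not 3>5, c = 24+3 = 27
k=4,m=3: 4>3, c = 27+1 = 28
k=4,m=4: not 4>4, c = 28+3 = 31
k=4,m=5: not 4>5, c = 31+3 = 34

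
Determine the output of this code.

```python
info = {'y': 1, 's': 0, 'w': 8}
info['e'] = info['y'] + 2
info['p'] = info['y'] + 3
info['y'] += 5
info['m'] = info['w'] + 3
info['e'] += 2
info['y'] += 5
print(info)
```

info['e'] = info['y']+2 = 3 → {'y': 1, 's': 0, 'w': 8, 'e': 3}
info['p'] = info['y']+3 = 4 → {'y': 1, 's': 0, 'w': 8, 'e': 3, 'p': 4}
info['y'] = 1+5 = 6 → {'y': 6, 's': 0, 'w': 8, 'e': 3, 'p': 4}
info['m'] = info['w']+3 = 11 → {'y': 6, 's': 0, 'w': 8, 'e': 3, 'p': 4, 'm': 11}
info['e'] = 3+2 = 5 → {'y': 6, 's': 0, 'w': 8, 'e': 5, 'p': 4, 'm': 11}
info['y'] = 6+5 = 11 → {'y': 11, 's': 0, 'w': 8, 'e': 5, 'p': 4, 'm': 11}

{'y': 11, 's': 0, 'w': 8, 'e': 5, 'p': 4, 'm': 11}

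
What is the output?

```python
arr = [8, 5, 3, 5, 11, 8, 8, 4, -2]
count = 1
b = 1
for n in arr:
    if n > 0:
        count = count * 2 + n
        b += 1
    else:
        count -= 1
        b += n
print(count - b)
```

1908

n=8: >0, count = 1*2+8 = 10; b=2
n=5: >0, count = 10*2+5 = 25; b=3
n=3: >0, count = 25*2+3 = 53; b=4
n=5: >0, count = 53*2+5 = 111; b=5
n=11: >0, count = 111*2+11 = 233; b=6
n=8: >0, count = 233*2+8 = 474; b=7
n=8: >0, count = 474*2+8 = 956; b=8
n=4: >0, count = 956*2+4 = 1916; b=9
n=-2: not >0, count = 1916-1 = 1915; b=7
count-b = 1915-7 = 1908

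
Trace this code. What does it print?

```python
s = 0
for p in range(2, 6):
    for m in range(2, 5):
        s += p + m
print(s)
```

78

p=2,m=2: s = 0+4 = 4
p=2,m=3: s = 4+5 = 9
p=2,m=4: s = 9+6 = 15
p=3,m=2: s = 15+5 = 20
p=3,m=3: s = 20+6 = 26
p=3,m=4: s = 26+7 = 33
p=4,m=2: s = 33+6 = 39
p=4,m=3: s = 39+7 = 46
p=4,m=4: s = 46+8 = 54
p=5,m=2: s = 54+7 = 61
p=5,m=3: s = 61+8 = 69
p=5,m=4: s = 69+9 = 78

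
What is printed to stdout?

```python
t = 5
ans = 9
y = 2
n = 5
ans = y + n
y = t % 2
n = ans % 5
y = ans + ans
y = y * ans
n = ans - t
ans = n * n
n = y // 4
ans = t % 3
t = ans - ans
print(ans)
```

2

ans = 2+5 = 7
y = 5%2 = 1
n = 7%5 = 2
y = 7+7 = 14
y = 14*7 = 98
n = 7-5 = 2
ans = 2*2 = 4
n = 98//4 = 24
ans = 5%3 = 2
t = 2-2 = 0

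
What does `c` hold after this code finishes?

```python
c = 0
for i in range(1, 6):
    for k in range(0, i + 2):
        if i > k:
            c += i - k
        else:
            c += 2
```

i=1,k=0: 1>0, c = 0+1 = 1
i=1,k=1: not 1>1, c = 1+2 = 3
i=1,k=2: not 1>2, c = 3+2 = 5
i=2,k=0: 2>0, c = 5+2 = 7
i=2,k=1: 2>1, c = 7+1 = 8
i=2,k=2: not 2>2, c = 8+2 = 10
i=2,k=3: not 2>3, c = 10+2 = 12
i=3,k=0: 3>0, c = 12+3 = 15
i=3,k=1: 3>1, c = 15+2 = 17
i=3,k=2: 3>2, c = 17+1 = 18
i=3,k=3: not 3>3, c = 18+2 = 20
i=3,k=4: not 3>4, c = 20+2 = 22
i=4,k=0: 4>0, c = 22+4 = 26
i=4,k=1: 4>1, c = 26+3 = 29
i=4,k=2: 4>2, c = 29+2 = 31
i=4,k=3: 4>3, c = 31+1 = 32
i=4,k=4: not 4>4, c = 32+2 = 34
i=4,k=5: not 4>5, c = 34+2 = 36
i=5,k=0: 5>0, c = 36+5 = 41
i=5,k=1: 5>1, c = 41+4 = 45
i=5,k=2: 5>2, c = 45+3 = 48
i=5,k=3: 5>3, c = 48+2 = 50
i=5,k=4: 5>4, c = 50+1 = 51
i=5,k=5: not 5>5, c = 51+2 = 53
i=5,k=6: not 5>6, c = 53+2 = 55

55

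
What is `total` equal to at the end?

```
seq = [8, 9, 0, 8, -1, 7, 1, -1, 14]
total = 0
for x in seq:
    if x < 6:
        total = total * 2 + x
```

x=8: not <6
x=9: not <6
x=0: <6, total = 0*2+0 = 0
x=8: not <6
x=-1: <6, total = 0*2+(-1) = -1
x=7: not <6
x=1: <6, total = (-1)*2+1 = -1
x=-1: <6, total = (-1)*2+(-1) = -3
x=14: not <6

-3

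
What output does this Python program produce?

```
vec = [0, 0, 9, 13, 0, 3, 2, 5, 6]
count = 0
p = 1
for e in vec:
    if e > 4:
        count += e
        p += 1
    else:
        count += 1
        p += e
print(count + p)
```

e=0: not >4, count = 0+1 = 1; p=1
e=0: not >4, count = 1+1 = 2; p=1
e=9: >4, count = 2+9 = 11; p=2
e=13: >4, count = 11+13 = 24; p=3
e=0: not >4, count = 24+1 = 25; p=3
e=3: not >4, count = 25+1 = 26; p=6
e=2: not >4, count = 26+1 = 27; p=8
e=5: >4, count = 27+5 = 32; p=9
e=6: >4, count = 32+6 = 38; p=10
count+p = 38+10 = 48

48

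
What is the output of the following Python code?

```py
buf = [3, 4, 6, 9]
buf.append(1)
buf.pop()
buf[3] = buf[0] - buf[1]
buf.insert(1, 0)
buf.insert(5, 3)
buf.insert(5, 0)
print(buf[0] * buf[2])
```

12

append 1 → [3, 4, 6, 9, 1]
pop() removes 1 → [3, 4, 6, 9]
buf[3] = buf[0]-buf[1] = 3-4 = -1 → [3, 4, 6, -1]
insert 0 at 1 → [3, 0, 4, 6, -1]
insert 3 at 5 → [3, 0, 4, 6, -1, 3]
insert 0 at 5 → [3, 0, 4, 6, -1, 0, 3]
buf[0]*buf[2] = 3*4 = 12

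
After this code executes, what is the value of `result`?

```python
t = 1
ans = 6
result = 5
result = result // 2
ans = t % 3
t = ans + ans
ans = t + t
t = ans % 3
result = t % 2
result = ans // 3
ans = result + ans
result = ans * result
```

5

result = 5//2 = 2
ans = 1%3 = 1
t = 1+1 = 2
ans = 2+2 = 4
t = 4%3 = 1
result = 1%2 = 1
result = 4//3 = 1
ans = 1+4 = 5
result = 5*1 = 5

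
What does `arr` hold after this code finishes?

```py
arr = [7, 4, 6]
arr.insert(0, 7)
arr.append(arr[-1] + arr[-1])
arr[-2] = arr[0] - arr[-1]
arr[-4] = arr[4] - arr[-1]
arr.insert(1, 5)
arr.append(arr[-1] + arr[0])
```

[7, 5, 0, 4, -5, 12, 19]

insert 7 at 0 → [7, 7, 4, 6]
append arr[-1]+arr[-1] = 6+6 = 12 → [7, 7, 4, 6, 12]
arr[-2] = arr[0]-arr[-1] = 7-12 = -5 → [7, 7, 4, -5, 12]
arr[-4] = arr[4]-arr[-1] = 12-12 = 0 → [7, 0, 4, -5, 12]
insert 5 at 1 → [7, 5, 0, 4, -5, 12]
append arr[-1]+arr[0] = 12+7 = 19 → [7, 5, 0, 4, -5, 12, 19]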